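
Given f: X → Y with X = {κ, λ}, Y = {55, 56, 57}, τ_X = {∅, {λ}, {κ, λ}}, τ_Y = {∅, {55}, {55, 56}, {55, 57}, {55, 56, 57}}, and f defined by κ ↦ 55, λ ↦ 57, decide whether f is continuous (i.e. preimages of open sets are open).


f is NOT continuous.

Compute f^{-1}(U) for each U ∈ τ_Y:
  U = ∅: f^{-1}(U) = ∅ ∈ τ_X ✓.
  U = {55}: f^{-1}(U) = {κ} ∉ τ_X ✗.
  U = {55, 56}: f^{-1}(U) = {κ} ∉ τ_X ✗.
  U = {55, 57}: f^{-1}(U) = {κ, λ} ∈ τ_X ✓.
  U = {55, 56, 57}: f^{-1}(U) = {κ, λ} ∈ τ_X ✓.
Found U = {55} with f^{-1}(U) = {κ} not in τ_X. Therefore f is NOT continuous.


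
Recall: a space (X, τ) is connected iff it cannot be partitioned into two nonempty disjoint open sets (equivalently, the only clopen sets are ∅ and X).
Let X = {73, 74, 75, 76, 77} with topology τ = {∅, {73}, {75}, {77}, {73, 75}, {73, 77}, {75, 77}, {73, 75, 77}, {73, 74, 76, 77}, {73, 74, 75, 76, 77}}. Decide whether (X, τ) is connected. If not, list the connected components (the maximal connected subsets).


(X, τ) is disconnected; components = [{75}, {73, 74, 76, 77}].

Find clopen sets (U ∈ τ with X ∖ U ∈ τ):
  U = ∅, X ∖ U = {73, 74, 75, 76, 77} — both open, so U is clopen.
  U = {75}, X ∖ U = {73, 74, 76, 77} — both open, so U is clopen.
  U = {73, 74, 76, 77}, X ∖ U = {75} — both open, so U is clopen.
  U = {73, 74, 75, 76, 77}, X ∖ U = ∅ — both open, so U is clopen.
Nontrivial clopen(s) exist: e.g. {73, 74, 76, 77}. So (X, τ) is disconnected.
Compute connected components by grouping points that agree on all clopens:
  component: {75}
  component: {73, 74, 76, 77}


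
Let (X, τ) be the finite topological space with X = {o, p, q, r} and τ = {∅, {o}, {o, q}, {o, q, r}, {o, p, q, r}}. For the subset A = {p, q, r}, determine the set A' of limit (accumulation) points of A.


A' = {p, r}

For each x ∈ X, list the open sets U ∈ τ with x ∈ U, then check whether U ∩ (A ∖ {x}) ≠ ∅ for every such U.
  x = o: open {o} ∋ x has {o} ∩ (A ∖ {o}) = ∅, so x is NOT a limit point.
  x = p: opens ∋ x are {o, p, q, r}; each meets A ∖ {p}, so x IS a limit point.
  x = q: open {o, q} ∋ x has {o, q} ∩ (A ∖ {q}) = ∅, so x is NOT a limit point.
  x = r: opens ∋ x are {o, q, r}, {o, p, q, r}; each meets A ∖ {r}, so x IS a limit point.
Collecting: A' = {p, r}.


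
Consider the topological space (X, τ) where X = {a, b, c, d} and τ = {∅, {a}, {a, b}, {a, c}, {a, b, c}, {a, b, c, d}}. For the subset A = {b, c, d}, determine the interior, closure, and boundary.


int(A) = ∅, cl(A) = {b, c, d}, ∂A = {b, c, d}.

Closed sets in (X, τ) are complements of opens:
  closed(X, τ) = {∅, {d}, {b, d}, {c, d}, {b, c, d}, {a, b, c, d}}.
int(A) = ⋃ {U ∈ τ : U ⊆ A}. Opens contained in A: ∅.
Taking the union of these: int(A) = ∅.
cl(A) = ⋂ {C closed : A ⊆ C}. Closed sets containing A: {b, c, d}, {a, b, c, d}.
Intersecting these: cl(A) = {b, c, d}.
∂A = cl(A) ∖ int(A) = {b, c, d} ∖ ∅ = {b, c, d}.


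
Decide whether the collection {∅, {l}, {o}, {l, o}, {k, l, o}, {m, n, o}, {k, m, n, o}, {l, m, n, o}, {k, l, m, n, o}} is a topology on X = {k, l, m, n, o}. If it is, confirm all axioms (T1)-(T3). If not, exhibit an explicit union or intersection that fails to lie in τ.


τ is NOT a topology on X.

Axiom (T1): ∅ ∈ τ? Yes; X ∈ τ? Yes.
Axiom (T2/T3): check pairwise unions and intersections of members of τ.
Counterexample for (T3): {k, l, o} ∩ {k, m, n, o} = {k, o} ∉ τ. Therefore τ is NOT a topology.


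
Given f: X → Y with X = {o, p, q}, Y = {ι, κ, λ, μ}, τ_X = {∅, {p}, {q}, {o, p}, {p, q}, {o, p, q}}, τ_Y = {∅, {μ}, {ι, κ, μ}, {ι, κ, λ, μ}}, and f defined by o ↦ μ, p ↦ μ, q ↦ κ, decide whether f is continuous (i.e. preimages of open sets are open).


f IS continuous.

Compute f^{-1}(U) for each U ∈ τ_Y:
  U = ∅: f^{-1}(U) = ∅ ∈ τ_X ✓.
  U = {μ}: f^{-1}(U) = {o, p} ∈ τ_X ✓.
  U = {ι, κ, μ}: f^{-1}(U) = {o, p, q} ∈ τ_X ✓.
  U = {ι, κ, λ, μ}: f^{-1}(U) = {o, p, q} ∈ τ_X ✓.
Every preimage lies in τ_X, so f IS continuous.


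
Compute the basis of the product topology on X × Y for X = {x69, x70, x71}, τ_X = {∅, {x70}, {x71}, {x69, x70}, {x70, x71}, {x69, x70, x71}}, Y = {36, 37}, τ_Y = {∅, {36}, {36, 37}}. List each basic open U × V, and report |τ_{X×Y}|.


Basis B = {∅ × ∅, {x70} × {36}, {x71} × {36}, {x69, x70} × {36}, {x70} × {36, 37}, {x70, x71} × {36}, {x71} × {36, 37}, {x69, x70, x71} × {36}, {x69, x70} × {36, 37}, {x70, x71} × {36, 37}, {x69, x70, x71} × {36, 37}}; |τ_{X×Y}| = 18.

Enumerate products U × V with U ∈ τ_X, V ∈ τ_Y (deduplicated):
  ∅ × ∅ = {} (∅)
  {x70} × {36} = {(x70,36)}
  {x71} × {36} = {(x71,36)}
  {x69, x70} × {36} = {(x69,36), (x70,36)}
  {x70} × {36, 37} = {(x70,36), (x70,37)}
  {x70, x71} × {36} = {(x70,36), (x71,36)}
  {x71} × {36, 37} = {(x71,36), (x71,37)}
  {x69, x70, x71} × {36} = {(x69,36), (x70,36), (x71,36)}
  {x69, x70} × {36, 37} = {(x69,36), (x69,37), (x70,36), (x70,37)}
  {x70, x71} × {36, 37} = {(x70,36), (x70,37), (x71,36), (x71,37)}
  {x69, x70, x71} × {36, 37} = {(x69,36), (x69,37), (x70,36), (x70,37), (x71,36), (x71,37)}
These 11 distinct sets form the basis B.
Close under arbitrary unions to get τ_{X×Y}; counting gives |τ_{X×Y}| = 18.


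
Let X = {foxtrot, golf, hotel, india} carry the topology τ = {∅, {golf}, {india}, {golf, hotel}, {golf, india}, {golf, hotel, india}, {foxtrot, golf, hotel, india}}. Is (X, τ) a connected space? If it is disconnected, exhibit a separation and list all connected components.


(X, τ) is connected.

Find clopen sets (U ∈ τ with X ∖ U ∈ τ):
  U = ∅, X ∖ U = {foxtrot, golf, hotel, india} — both open, so U is clopen.
  U = {foxtrot, golf, hotel, india}, X ∖ U = ∅ — both open, so U is clopen.
Only trivial clopens (∅ and X) exist, so (X, τ) is connected.
Compute connected components by grouping points that agree on all clopens:
  component: {foxtrot, golf, hotel, india}


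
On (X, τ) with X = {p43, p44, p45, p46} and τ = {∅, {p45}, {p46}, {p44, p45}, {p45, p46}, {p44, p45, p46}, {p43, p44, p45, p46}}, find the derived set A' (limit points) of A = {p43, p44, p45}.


A' = {p43, p44}

For each x ∈ X, list the open sets U ∈ τ with x ∈ U, then check whether U ∩ (A ∖ {x}) ≠ ∅ for every such U.
  x = p43: opens ∋ x are {p43, p44, p45, p46}; each meets A ∖ {p43}, so x IS a limit point.
  x = p44: opens ∋ x are {p44, p45}, {p44, p45, p46}, {p43, p44, p45, p46}; each meets A ∖ {p44}, so x IS a limit point.
  x = p45: open {p45} ∋ x has {p45} ∩ (A ∖ {p45}) = ∅, so x is NOT a limit point.
  x = p46: open {p46} ∋ x has {p46} ∩ (A ∖ {p46}) = ∅, so x is NOT a limit point.
Collecting: A' = {p43, p44}.


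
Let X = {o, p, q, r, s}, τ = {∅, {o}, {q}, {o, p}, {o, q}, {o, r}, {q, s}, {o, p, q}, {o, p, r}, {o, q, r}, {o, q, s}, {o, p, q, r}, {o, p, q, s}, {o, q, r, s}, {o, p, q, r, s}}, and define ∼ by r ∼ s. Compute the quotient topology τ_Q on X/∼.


X/∼ = {[o], [p], [q], [r=s]}; |τ_Q| = 8.

Equivalence classes: [o], [p], [q], [r=s].
Quotient map π: X → X/∼ sends o ↦ [o], p ↦ [p], q ↦ [q], r ↦ [r=s], s ↦ [r=s].
For each subset V ⊆ X/∼, compute π^{-1}(V) ⊆ X and check whether π^{-1}(V) ∈ τ. V is open in τ_Q iff π^{-1}(V) ∈ τ.
  V = {}: π^{-1}(V) = ∅ ∈ τ ✓.
  V = {[o]}: π^{-1}(V) = {o} ∈ τ ✓.
  V = {[p]}: π^{-1}(V) = {p} ∉ τ ✗.
  V = {[o], [p]}: π^{-1}(V) = {o, p} ∈ τ ✓.
  V = {[q]}: π^{-1}(V) = {q} ∈ τ ✓.
  V = {[o], [q]}: π^{-1}(V) = {o, q} ∈ τ ✓.
  V = {[p], [q]}: π^{-1}(V) = {p, q} ∉ τ ✗.
  V = {[o], [p], [q]}: π^{-1}(V) = {o, p, q} ∈ τ ✓.
  V = {[r=s]}: π^{-1}(V) = {r, s} ∉ τ ✗.
  V = {[o], [r=s]}: π^{-1}(V) = {o, r, s} ∉ τ ✗.
  V = {[p], [r=s]}: π^{-1}(V) = {p, r, s} ∉ τ ✗.
  V = {[o], [p], [r=s]}: π^{-1}(V) = {o, p, r, s} ∉ τ ✗.
  V = {[q], [r=s]}: π^{-1}(V) = {q, r, s} ∉ τ ✗.
  V = {[o], [q], [r=s]}: π^{-1}(V) = {o, q, r, s} ∈ τ ✓.
  V = {[p], [q], [r=s]}: π^{-1}(V) = {p, q, r, s} ∉ τ ✗.
  V = {[o], [p], [q], [r=s]}: π^{-1}(V) = {o, p, q, r, s} ∈ τ ✓.
Open sets in the quotient: τ_Q = {{}, {[o]}, {[o], [p]}, {[q]}, {[o], [q]}, {[o], [p], [q]}, {[o], [q], [r=s]}, {[o], [p], [q], [r=s]}} (8 elements).


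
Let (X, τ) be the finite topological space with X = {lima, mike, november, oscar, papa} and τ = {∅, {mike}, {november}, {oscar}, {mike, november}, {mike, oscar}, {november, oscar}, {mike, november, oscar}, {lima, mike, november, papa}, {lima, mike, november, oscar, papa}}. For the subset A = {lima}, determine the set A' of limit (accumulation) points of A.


A' = {papa}

For each x ∈ X, list the open sets U ∈ τ with x ∈ U, then check whether U ∩ (A ∖ {x}) ≠ ∅ for every such U.
  x = lima: open {lima, mike, november, papa} ∋ x has {lima, mike, november, papa} ∩ (A ∖ {lima}) = ∅, so x is NOT a limit point.
  x = mike: open {mike} ∋ x has {mike} ∩ (A ∖ {mike}) = ∅, so x is NOT a limit point.
  x = november: open {november} ∋ x has {november} ∩ (A ∖ {november}) = ∅, so x is NOT a limit point.
  x = oscar: open {oscar} ∋ x has {oscar} ∩ (A ∖ {oscar}) = ∅, so x is NOT a limit point.
  x = papa: opens ∋ x are {lima, mike, november, papa}, {lima, mike, november, oscar, papa}; each meets A ∖ {papa}, so x IS a limit point.
Collecting: A' = {papa}.


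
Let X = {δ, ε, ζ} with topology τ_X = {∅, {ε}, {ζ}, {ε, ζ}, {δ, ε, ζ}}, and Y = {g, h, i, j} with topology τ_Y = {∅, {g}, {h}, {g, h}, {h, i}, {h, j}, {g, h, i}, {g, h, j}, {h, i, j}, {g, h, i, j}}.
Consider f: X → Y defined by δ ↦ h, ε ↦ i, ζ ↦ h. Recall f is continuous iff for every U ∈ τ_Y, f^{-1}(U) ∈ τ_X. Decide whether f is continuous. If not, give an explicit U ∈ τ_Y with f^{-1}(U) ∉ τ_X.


f is NOT continuous.

Compute f^{-1}(U) for each U ∈ τ_Y:
  U = ∅: f^{-1}(U) = ∅ ∈ τ_X ✓.
  U = {g}: f^{-1}(U) = ∅ ∈ τ_X ✓.
  U = {h}: f^{-1}(U) = {δ, ζ} ∉ τ_X ✗.
  U = {g, h}: f^{-1}(U) = {δ, ζ} ∉ τ_X ✗.
  U = {h, i}: f^{-1}(U) = {δ, ε, ζ} ∈ τ_X ✓.
  U = {h, j}: f^{-1}(U) = {δ, ζ} ∉ τ_X ✗.
  U = {g, h, i}: f^{-1}(U) = {δ, ε, ζ} ∈ τ_X ✓.
  U = {g, h, j}: f^{-1}(U) = {δ, ζ} ∉ τ_X ✗.
  U = {h, i, j}: f^{-1}(U) = {δ, ε, ζ} ∈ τ_X ✓.
  U = {g, h, i, j}: f^{-1}(U) = {δ, ε, ζ} ∈ τ_X ✓.
Found U = {h} with f^{-1}(U) = {δ, ζ} not in τ_X. Therefore f is NOT continuous.


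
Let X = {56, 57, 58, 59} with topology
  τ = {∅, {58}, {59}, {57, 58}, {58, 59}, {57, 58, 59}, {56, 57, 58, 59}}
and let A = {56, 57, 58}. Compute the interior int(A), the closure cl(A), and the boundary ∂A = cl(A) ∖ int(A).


int(A) = {57, 58}, cl(A) = {56, 57, 58}, ∂A = {56}.

Closed sets in (X, τ) are complements of opens:
  closed(X, τ) = {∅, {56}, {56, 57}, {56, 59}, {56, 57, 58}, {56, 57, 59}, {56, 57, 58, 59}}.
int(A) = ⋃ {U ∈ τ : U ⊆ A}. Opens contained in A: ∅, {58}, {57, 58}.
Taking the union of these: int(A) = {57, 58}.
cl(A) = ⋂ {C closed : A ⊆ C}. Closed sets containing A: {56, 57, 58}, {56, 57, 58, 59}.
Intersecting these: cl(A) = {56, 57, 58}.
∂A = cl(A) ∖ int(A) = {56, 57, 58} ∖ {57, 58} = {56}.


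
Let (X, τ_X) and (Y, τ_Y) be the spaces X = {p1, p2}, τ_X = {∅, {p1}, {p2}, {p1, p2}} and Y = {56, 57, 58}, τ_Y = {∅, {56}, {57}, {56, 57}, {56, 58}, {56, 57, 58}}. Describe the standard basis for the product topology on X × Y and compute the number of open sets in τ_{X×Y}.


Basis B = {∅ × ∅, {p1} × {56}, {p1} × {57}, {p2} × {56}, {p2} × {57}, {p1} × {56, 57}, {p1} × {56, 58}, {p1, p2} × {56}, {p1, p2} × {57}, {p2} × {56, 57}, {p2} × {56, 58}, {p1} × {56, 57, 58}, {p2} × {56, 57, 58}, {p1, p2} × {56, 57}, {p1, p2} × {56, 58}, {p1, p2} × {56, 57, 58}}; |τ_{X×Y}| = 36.

Enumerate products U × V with U ∈ τ_X, V ∈ τ_Y (deduplicated):
  ∅ × ∅ = {} (∅)
  {p1} × {56} = {(p1,56)}
  {p1} × {57} = {(p1,57)}
  {p2} × {56} = {(p2,56)}
  {p2} × {57} = {(p2,57)}
  {p1} × {56, 57} = {(p1,56), (p1,57)}
  {p1} × {56, 58} = {(p1,56), (p1,58)}
  {p1, p2} × {56} = {(p1,56), (p2,56)}
  {p1, p2} × {57} = {(p1,57), (p2,57)}
  {p2} × {56, 57} = {(p2,56), (p2,57)}
  {p2} × {56, 58} = {(p2,56), (p2,58)}
  {p1} × {56, 57, 58} = {(p1,56), (p1,57), (p1,58)}
  {p2} × {56, 57, 58} = {(p2,56), (p2,57), (p2,58)}
  {p1, p2} × {56, 57} = {(p1,56), (p1,57), (p2,56), (p2,57)}
  {p1, p2} × {56, 58} = {(p1,56), (p1,58), (p2,56), (p2,58)}
  {p1, p2} × {56, 57, 58} = {(p1,56), (p1,57), (p1,58), (p2,56), (p2,57), (p2,58)}
These 16 distinct sets form the basis B.
Close under arbitrary unions to get τ_{X×Y}; counting gives |τ_{X×Y}| = 36.


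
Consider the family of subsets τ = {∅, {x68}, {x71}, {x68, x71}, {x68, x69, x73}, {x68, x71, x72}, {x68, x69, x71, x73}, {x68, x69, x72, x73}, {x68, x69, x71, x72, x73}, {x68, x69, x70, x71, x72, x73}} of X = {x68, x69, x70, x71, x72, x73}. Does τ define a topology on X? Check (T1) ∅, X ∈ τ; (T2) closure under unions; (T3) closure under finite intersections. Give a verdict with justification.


τ is NOT a topology on X.

Axiom (T1): ∅ ∈ τ? Yes; X ∈ τ? Yes.
Axiom (T2/T3): check pairwise unions and intersections of members of τ.
Counterexample for (T3): {x68, x71, x72} ∩ {x68, x69, x72, x73} = {x68, x72} ∉ τ. Therefore τ is NOT a topology.


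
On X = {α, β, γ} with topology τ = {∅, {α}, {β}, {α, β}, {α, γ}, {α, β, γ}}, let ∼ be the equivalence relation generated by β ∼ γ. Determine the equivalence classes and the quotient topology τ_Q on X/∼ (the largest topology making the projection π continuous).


X/∼ = {[α], [β=γ]}; |τ_Q| = 3.

Equivalence classes: [α], [β=γ].
Quotient map π: X → X/∼ sends α ↦ [α], β ↦ [β=γ], γ ↦ [β=γ].
For each subset V ⊆ X/∼, compute π^{-1}(V) ⊆ X and check whether π^{-1}(V) ∈ τ. V is open in τ_Q iff π^{-1}(V) ∈ τ.
  V = {}: π^{-1}(V) = ∅ ∈ τ ✓.
  V = {[α]}: π^{-1}(V) = {α} ∈ τ ✓.
  V = {[β=γ]}: π^{-1}(V) = {β, γ} ∉ τ ✗.
  V = {[α], [β=γ]}: π^{-1}(V) = {α, β, γ} ∈ τ ✓.
Open sets in the quotient: τ_Q = {{}, {[α]}, {[α], [β=γ]}} (3 elements).


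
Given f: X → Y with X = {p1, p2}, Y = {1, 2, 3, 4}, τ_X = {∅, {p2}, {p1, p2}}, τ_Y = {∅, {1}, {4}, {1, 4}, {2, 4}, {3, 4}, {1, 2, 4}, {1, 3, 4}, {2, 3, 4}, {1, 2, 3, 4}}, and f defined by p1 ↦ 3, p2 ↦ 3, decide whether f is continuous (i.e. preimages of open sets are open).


f IS continuous.

Compute f^{-1}(U) for each U ∈ τ_Y:
  U = ∅: f^{-1}(U) = ∅ ∈ τ_X ✓.
  U = {1}: f^{-1}(U) = ∅ ∈ τ_X ✓.
  U = {4}: f^{-1}(U) = ∅ ∈ τ_X ✓.
  U = {1, 4}: f^{-1}(U) = ∅ ∈ τ_X ✓.
  U = {2, 4}: f^{-1}(U) = ∅ ∈ τ_X ✓.
  U = {3, 4}: f^{-1}(U) = {p1, p2} ∈ τ_X ✓.
  U = {1, 2, 4}: f^{-1}(U) = ∅ ∈ τ_X ✓.
  U = {1, 3, 4}: f^{-1}(U) = {p1, p2} ∈ τ_X ✓.
  U = {2, 3, 4}: f^{-1}(U) = {p1, p2} ∈ τ_X ✓.
  U = {1, 2, 3, 4}: f^{-1}(U) = {p1, p2} ∈ τ_X ✓.
Every preimage lies in τ_X, so f IS continuous.


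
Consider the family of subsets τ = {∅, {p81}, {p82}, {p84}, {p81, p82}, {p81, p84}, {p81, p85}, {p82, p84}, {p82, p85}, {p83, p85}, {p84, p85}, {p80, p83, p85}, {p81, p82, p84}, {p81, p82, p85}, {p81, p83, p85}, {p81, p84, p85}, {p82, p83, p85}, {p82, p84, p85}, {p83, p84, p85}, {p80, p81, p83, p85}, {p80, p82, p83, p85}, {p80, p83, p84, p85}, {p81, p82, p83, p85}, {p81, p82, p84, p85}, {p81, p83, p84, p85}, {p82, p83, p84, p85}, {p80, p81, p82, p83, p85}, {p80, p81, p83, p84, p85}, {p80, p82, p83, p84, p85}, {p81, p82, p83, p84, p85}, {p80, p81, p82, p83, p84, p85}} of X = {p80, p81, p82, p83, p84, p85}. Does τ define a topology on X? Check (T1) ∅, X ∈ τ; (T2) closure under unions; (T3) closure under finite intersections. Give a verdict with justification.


τ is NOT a topology on X.

Axiom (T1): ∅ ∈ τ? Yes; X ∈ τ? Yes.
Axiom (T2/T3): check pairwise unions and intersections of members of τ.
Counterexample for (T3): {p81, p85} ∩ {p82, p85} = {p85} ∉ τ. Therefore τ is NOT a topology.


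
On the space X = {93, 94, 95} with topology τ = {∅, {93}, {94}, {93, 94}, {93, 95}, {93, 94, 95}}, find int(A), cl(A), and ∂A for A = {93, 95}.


int(A) = {93, 95}, cl(A) = {93, 95}, ∂A = ∅.

Closed sets in (X, τ) are complements of opens:
  closed(X, τ) = {∅, {94}, {95}, {93, 95}, {94, 95}, {93, 94, 95}}.
int(A) = ⋃ {U ∈ τ : U ⊆ A}. Opens contained in A: ∅, {93}, {93, 95}.
Taking the union of these: int(A) = {93, 95}.
cl(A) = ⋂ {C closed : A ⊆ C}. Closed sets containing A: {93, 95}, {93, 94, 95}.
Intersecting these: cl(A) = {93, 95}.
∂A = cl(A) ∖ int(A) = {93, 95} ∖ {93, 95} = ∅.


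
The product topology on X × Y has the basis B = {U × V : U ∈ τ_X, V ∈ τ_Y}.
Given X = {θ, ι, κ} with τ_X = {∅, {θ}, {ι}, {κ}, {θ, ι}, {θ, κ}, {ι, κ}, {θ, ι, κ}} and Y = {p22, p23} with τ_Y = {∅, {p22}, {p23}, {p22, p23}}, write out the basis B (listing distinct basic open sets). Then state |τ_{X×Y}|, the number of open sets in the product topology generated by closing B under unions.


Basis B = {∅ × ∅, {θ} × {p22}, {θ} × {p23}, {ι} × {p22}, {ι} × {p23}, {κ} × {p22}, {κ} × {p23}, {θ} × {p22, p23}, {θ, ι} × {p22}, {θ, κ} × {p22}, {θ, ι} × {p23}, {θ, κ} × {p23}, {ι} × {p22, p23}, {ι, κ} × {p22}, {ι, κ} × {p23}, {κ} × {p22, p23}, {θ, ι, κ} × {p22}, {θ, ι, κ} × {p23}, {θ, ι} × {p22, p23}, {θ, κ} × {p22, p23}, {ι, κ} × {p22, p23}, {θ, ι, κ} × {p22, p23}}; |τ_{X×Y}| = 64.

Enumerate products U × V with U ∈ τ_X, V ∈ τ_Y (deduplicated):
  ∅ × ∅ = {} (∅)
  {θ} × {p22} = {(θ,p22)}
  {θ} × {p23} = {(θ,p23)}
  {ι} × {p22} = {(ι,p22)}
  {ι} × {p23} = {(ι,p23)}
  {κ} × {p22} = {(κ,p22)}
  {κ} × {p23} = {(κ,p23)}
  {θ} × {p22, p23} = {(θ,p22), (θ,p23)}
  {θ, ι} × {p22} = {(θ,p22), (ι,p22)}
  {θ, κ} × {p22} = {(θ,p22), (κ,p22)}
  {θ, ι} × {p23} = {(θ,p23), (ι,p23)}
  {θ, κ} × {p23} = {(θ,p23), (κ,p23)}
  {ι} × {p22, p23} = {(ι,p22), (ι,p23)}
  {ι, κ} × {p22} = {(ι,p22), (κ,p22)}
  {ι, κ} × {p23} = {(ι,p23), (κ,p23)}
  {κ} × {p22, p23} = {(κ,p22), (κ,p23)}
  {θ, ι, κ} × {p22} = {(θ,p22), (ι,p22), (κ,p22)}
  {θ, ι, κ} × {p23} = {(θ,p23), (ι,p23), (κ,p23)}
  {θ, ι} × {p22, p23} = {(θ,p22), (θ,p23), (ι,p22), (ι,p23)}
  {θ, κ} × {p22, p23} = {(θ,p22), (θ,p23), (κ,p22), (κ,p23)}
  {ι, κ} × {p22, p23} = {(ι,p22), (ι,p23), (κ,p22), (κ,p23)}
  {θ, ι, κ} × {p22, p23} = {(θ,p22), (θ,p23), (ι,p22), (ι,p23), (κ,p22), (κ,p23)}
These 22 distinct sets form the basis B.
Close under arbitrary unions to get τ_{X×Y}; counting gives |τ_{X×Y}| = 64.


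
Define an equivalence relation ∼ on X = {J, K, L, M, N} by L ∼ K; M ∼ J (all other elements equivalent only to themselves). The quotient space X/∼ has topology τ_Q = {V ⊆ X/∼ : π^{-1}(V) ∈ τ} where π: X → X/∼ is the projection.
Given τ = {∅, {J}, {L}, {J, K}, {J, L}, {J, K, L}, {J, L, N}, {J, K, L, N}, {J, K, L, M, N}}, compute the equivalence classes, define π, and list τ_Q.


X/∼ = {[J=M], [K=L], [N]}; |τ_Q| = 2.

Equivalence classes: [J=M], [K=L], [N].
Quotient map π: X → X/∼ sends J ↦ [J=M], K ↦ [K=L], L ↦ [K=L], M ↦ [J=M], N ↦ [N].
For each subset V ⊆ X/∼, compute π^{-1}(V) ⊆ X and check whether π^{-1}(V) ∈ τ. V is open in τ_Q iff π^{-1}(V) ∈ τ.
  V = {}: π^{-1}(V) = ∅ ∈ τ ✓.
  V = {[J=M]}: π^{-1}(V) = {J, M} ∉ τ ✗.
  V = {[K=L]}: π^{-1}(V) = {K, L} ∉ τ ✗.
  V = {[J=M], [K=L]}: π^{-1}(V) = {J, K, L, M} ∉ τ ✗.
  V = {[N]}: π^{-1}(V) = {N} ∉ τ ✗.
  V = {[J=M], [N]}: π^{-1}(V) = {J, M, N} ∉ τ ✗.
  V = {[K=L], [N]}: π^{-1}(V) = {K, L, N} ∉ τ ✗.
  V = {[J=M], [K=L], [N]}: π^{-1}(V) = {J, K, L, M, N} ∈ τ ✓.
Open sets in the quotient: τ_Q = {{}, {[J=M], [K=L], [N]}} (2 elements).


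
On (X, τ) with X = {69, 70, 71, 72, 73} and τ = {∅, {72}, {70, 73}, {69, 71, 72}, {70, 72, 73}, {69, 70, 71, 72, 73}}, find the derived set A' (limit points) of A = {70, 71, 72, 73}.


A' = {69, 70, 71, 73}

For each x ∈ X, list the open sets U ∈ τ with x ∈ U, then check whether U ∩ (A ∖ {x}) ≠ ∅ for every such U.
  x = 69: opens ∋ x are {69, 71, 72}, {69, 70, 71, 72, 73}; each meets A ∖ {69}, so x IS a limit point.
  x = 70: opens ∋ x are {70, 73}, {70, 72, 73}, {69, 70, 71, 72, 73}; each meets A ∖ {70}, so x IS a limit point.
  x = 71: opens ∋ x are {69, 71, 72}, {69, 70, 71, 72, 73}; each meets A ∖ {71}, so x IS a limit point.
  x = 72: open {72} ∋ x has {72} ∩ (A ∖ {72}) = ∅, so x is NOT a limit point.
  x = 73: opens ∋ x are {70, 73}, {70, 72, 73}, {69, 70, 71, 72, 73}; each meets A ∖ {73}, so x IS a limit point.
Collecting: A' = {69, 70, 71, 73}.


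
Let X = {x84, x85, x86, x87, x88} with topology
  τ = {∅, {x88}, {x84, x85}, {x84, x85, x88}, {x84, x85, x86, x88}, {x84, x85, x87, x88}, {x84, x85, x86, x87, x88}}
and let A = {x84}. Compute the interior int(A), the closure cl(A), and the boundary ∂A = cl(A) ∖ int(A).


int(A) = ∅, cl(A) = {x84, x85, x86, x87}, ∂A = {x84, x85, x86, x87}.

Closed sets in (X, τ) are complements of opens:
  closed(X, τ) = {∅, {x86}, {x87}, {x86, x87}, {x86, x87, x88}, {x84, x85, x86, x87}, {x84, x85, x86, x87, x88}}.
int(A) = ⋃ {U ∈ τ : U ⊆ A}. Opens contained in A: ∅.
Taking the union of these: int(A) = ∅.
cl(A) = ⋂ {C closed : A ⊆ C}. Closed sets containing A: {x84, x85, x86, x87}, {x84, x85, x86, x87, x88}.
Intersecting these: cl(A) = {x84, x85, x86, x87}.
∂A = cl(A) ∖ int(A) = {x84, x85, x86, x87} ∖ ∅ = {x84, x85, x86, x87}.


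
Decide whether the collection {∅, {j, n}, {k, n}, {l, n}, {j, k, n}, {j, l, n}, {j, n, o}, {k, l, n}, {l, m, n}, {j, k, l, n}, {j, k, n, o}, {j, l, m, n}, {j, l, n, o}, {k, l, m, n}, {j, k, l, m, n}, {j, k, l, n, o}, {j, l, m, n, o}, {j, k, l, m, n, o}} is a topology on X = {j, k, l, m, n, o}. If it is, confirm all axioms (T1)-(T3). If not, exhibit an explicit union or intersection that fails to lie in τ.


τ is NOT a topology on X.

Axiom (T1): ∅ ∈ τ? Yes; X ∈ τ? Yes.
Axiom (T2/T3): check pairwise unions and intersections of members of τ.
Counterexample for (T3): {j, n} ∩ {k, n} = {n} ∉ τ. Therefore τ is NOT a topology.


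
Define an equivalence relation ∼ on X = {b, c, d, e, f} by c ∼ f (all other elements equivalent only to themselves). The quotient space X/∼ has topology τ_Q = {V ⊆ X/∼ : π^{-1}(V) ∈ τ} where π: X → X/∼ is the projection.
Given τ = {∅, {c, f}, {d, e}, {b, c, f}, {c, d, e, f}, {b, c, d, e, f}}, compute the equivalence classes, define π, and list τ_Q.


X/∼ = {[b], [c=f], [d], [e]}; |τ_Q| = 6.

Equivalence classes: [b], [c=f], [d], [e].
Quotient map π: X → X/∼ sends b ↦ [b], c ↦ [c=f], d ↦ [d], e ↦ [e], f ↦ [c=f].
For each subset V ⊆ X/∼, compute π^{-1}(V) ⊆ X and check whether π^{-1}(V) ∈ τ. V is open in τ_Q iff π^{-1}(V) ∈ τ.
  V = {}: π^{-1}(V) = ∅ ∈ τ ✓.
  V = {[b]}: π^{-1}(V) = {b} ∉ τ ✗.
  V = {[c=f]}: π^{-1}(V) = {c, f} ∈ τ ✓.
  V = {[b], [c=f]}: π^{-1}(V) = {b, c, f} ∈ τ ✓.
  V = {[d]}: π^{-1}(V) = {d} ∉ τ ✗.
  V = {[b], [d]}: π^{-1}(V) = {b, d} ∉ τ ✗.
  V = {[c=f], [d]}: π^{-1}(V) = {c, d, f} ∉ τ ✗.
  V = {[b], [c=f], [d]}: π^{-1}(V) = {b, c, d, f} ∉ τ ✗.
  V = {[e]}: π^{-1}(V) = {e} ∉ τ ✗.
  V = {[b], [e]}: π^{-1}(V) = {b, e} ∉ τ ✗.
  V = {[c=f], [e]}: π^{-1}(V) = {c, e, f} ∉ τ ✗.
  V = {[b], [c=f], [e]}: π^{-1}(V) = {b, c, e, f} ∉ τ ✗.
  V = {[d], [e]}: π^{-1}(V) = {d, e} ∈ τ ✓.
  V = {[b], [d], [e]}: π^{-1}(V) = {b, d, e} ∉ τ ✗.
  V = {[c=f], [d], [e]}: π^{-1}(V) = {c, d, e, f} ∈ τ ✓.
  V = {[b], [c=f], [d], [e]}: π^{-1}(V) = {b, c, d, e, f} ∈ τ ✓.
Open sets in the quotient: τ_Q = {{}, {[c=f]}, {[b], [c=f]}, {[d], [e]}, {[c=f], [d], [e]}, {[b], [c=f], [d], [e]}} (6 elements).


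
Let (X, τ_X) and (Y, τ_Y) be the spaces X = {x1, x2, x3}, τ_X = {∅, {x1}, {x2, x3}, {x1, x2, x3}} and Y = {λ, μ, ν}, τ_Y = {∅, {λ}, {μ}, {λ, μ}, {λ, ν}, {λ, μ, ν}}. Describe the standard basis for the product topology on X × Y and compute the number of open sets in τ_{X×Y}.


Basis B = {∅ × ∅, {x1} × {λ}, {x1} × {μ}, {x1} × {λ, μ}, {x1} × {λ, ν}, {x2, x3} × {λ}, {x2, x3} × {μ}, {x1} × {λ, μ, ν}, {x1, x2, x3} × {λ}, {x1, x2, x3} × {μ}, {x2, x3} × {λ, μ}, {x2, x3} × {λ, ν}, {x1, x2, x3} × {λ, μ}, {x1, x2, x3} × {λ, ν}, {x2, x3} × {λ, μ, ν}, {x1, x2, x3} × {λ, μ, ν}}; |τ_{X×Y}| = 36.

Enumerate products U × V with U ∈ τ_X, V ∈ τ_Y (deduplicated):
  ∅ × ∅ = {} (∅)
  {x1} × {λ} = {(x1,λ)}
  {x1} × {μ} = {(x1,μ)}
  {x1} × {λ, μ} = {(x1,λ), (x1,μ)}
  {x1} × {λ, ν} = {(x1,λ), (x1,ν)}
  {x2, x3} × {λ} = {(x2,λ), (x3,λ)}
  {x2, x3} × {μ} = {(x2,μ), (x3,μ)}
  {x1} × {λ, μ, ν} = {(x1,λ), (x1,μ), (x1,ν)}
  {x1, x2, x3} × {λ} = {(x1,λ), (x2,λ), (x3,λ)}
  {x1, x2, x3} × {μ} = {(x1,μ), (x2,μ), (x3,μ)}
  {x2, x3} × {λ, μ} = {(x2,λ), (x2,μ), (x3,λ), (x3,μ)}
  {x2, x3} × {λ, ν} = {(x2,λ), (x2,ν), (x3,λ), (x3,ν)}
  {x1, x2, x3} × {λ, μ} = {(x1,λ), (x1,μ), (x2,λ), (x2,μ), (x3,λ), (x3,μ)}
  {x1, x2, x3} × {λ, ν} = {(x1,λ), (x1,ν), (x2,λ), (x2,ν), (x3,λ), (x3,ν)}
  {x2, x3} × {λ, μ, ν} = {(x2,λ), (x2,μ), (x2,ν), (x3,λ), (x3,μ), (x3,ν)}
  {x1, x2, x3} × {λ, μ, ν} = {(x1,λ), (x1,μ), (x1,ν), (x2,λ), (x2,μ), (x2,ν), (x3,λ), (x3,μ), (x3,ν)}
These 16 distinct sets form the basis B.
Close under arbitrary unions to get τ_{X×Y}; counting gives |τ_{X×Y}| = 36.


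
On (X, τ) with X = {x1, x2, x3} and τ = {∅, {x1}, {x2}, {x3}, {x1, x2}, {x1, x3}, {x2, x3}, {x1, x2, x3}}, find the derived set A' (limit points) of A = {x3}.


A' = ∅

For each x ∈ X, list the open sets U ∈ τ with x ∈ U, then check whether U ∩ (A ∖ {x}) ≠ ∅ for every such U.
  x = x1: open {x1} ∋ x has {x1} ∩ (A ∖ {x1}) = ∅, so x is NOT a limit point.
  x = x2: open {x2} ∋ x has {x2} ∩ (A ∖ {x2}) = ∅, so x is NOT a limit point.
  x = x3: open {x3} ∋ x has {x3} ∩ (A ∖ {x3}) = ∅, so x is NOT a limit point.
Collecting: A' = ∅.


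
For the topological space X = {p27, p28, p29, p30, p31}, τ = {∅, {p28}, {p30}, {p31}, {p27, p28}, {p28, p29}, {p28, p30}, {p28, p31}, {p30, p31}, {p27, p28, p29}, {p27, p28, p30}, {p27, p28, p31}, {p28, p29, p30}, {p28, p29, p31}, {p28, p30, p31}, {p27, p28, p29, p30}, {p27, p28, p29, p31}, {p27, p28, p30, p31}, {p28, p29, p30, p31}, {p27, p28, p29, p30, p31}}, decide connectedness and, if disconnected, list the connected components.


(X, τ) is disconnected; components = [{p30}, {p31}, {p27, p28, p29}].

Find clopen sets (U ∈ τ with X ∖ U ∈ τ):
  U = ∅, X ∖ U = {p27, p28, p29, p30, p31} — both open, so U is clopen.
  U = {p30}, X ∖ U = {p27, p28, p29, p31} — both open, so U is clopen.
  U = {p31}, X ∖ U = {p27, p28, p29, p30} — both open, so U is clopen.
  U = {p30, p31}, X ∖ U = {p27, p28, p29} — both open, so U is clopen.
  U = {p27, p28, p29}, X ∖ U = {p30, p31} — both open, so U is clopen.
  U = {p27, p28, p29, p30}, X ∖ U = {p31} — both open, so U is clopen.
  U = {p27, p28, p29, p31}, X ∖ U = {p30} — both open, so U is clopen.
  U = {p27, p28, p29, p30, p31}, X ∖ U = ∅ — both open, so U is clopen.
Nontrivial clopen(s) exist: e.g. {p27, p28, p29}. So (X, τ) is disconnected.
Compute connected components by grouping points that agree on all clopens:
  component: {p30}
  component: {p31}
  component: {p27, p28, p29}


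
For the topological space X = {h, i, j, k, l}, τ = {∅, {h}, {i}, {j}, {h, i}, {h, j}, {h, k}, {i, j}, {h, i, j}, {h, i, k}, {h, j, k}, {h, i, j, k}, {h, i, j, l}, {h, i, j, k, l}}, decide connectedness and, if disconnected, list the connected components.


(X, τ) is connected.

Find clopen sets (U ∈ τ with X ∖ U ∈ τ):
  U = ∅, X ∖ U = {h, i, j, k, l} — both open, so U is clopen.
  U = {h, i, j, k, l}, X ∖ U = ∅ — both open, so U is clopen.
Only trivial clopens (∅ and X) exist, so (X, τ) is connected.
Compute connected components by grouping points that agree on all clopens:
  component: {h, i, j, k, l}


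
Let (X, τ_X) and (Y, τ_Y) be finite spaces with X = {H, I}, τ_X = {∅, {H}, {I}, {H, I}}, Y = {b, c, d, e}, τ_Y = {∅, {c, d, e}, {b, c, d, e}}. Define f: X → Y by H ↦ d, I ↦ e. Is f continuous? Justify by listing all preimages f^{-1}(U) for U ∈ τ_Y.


f IS continuous.

Compute f^{-1}(U) for each U ∈ τ_Y:
  U = ∅: f^{-1}(U) = ∅ ∈ τ_X ✓.
  U = {c, d, e}: f^{-1}(U) = {H, I} ∈ τ_X ✓.
  U = {b, c, d, e}: f^{-1}(U) = {H, I} ∈ τ_X ✓.
Every preimage lies in τ_X, so f IS continuous.


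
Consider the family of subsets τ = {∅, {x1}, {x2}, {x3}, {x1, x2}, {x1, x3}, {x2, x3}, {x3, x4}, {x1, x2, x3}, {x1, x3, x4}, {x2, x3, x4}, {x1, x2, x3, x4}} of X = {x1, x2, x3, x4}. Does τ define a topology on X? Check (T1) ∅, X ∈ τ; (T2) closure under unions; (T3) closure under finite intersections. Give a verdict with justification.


τ IS a topology on X.

Axiom (T1): ∅ ∈ τ? Yes; X ∈ τ? Yes.
Axiom (T2/T3): check pairwise unions and intersections of members of τ.
All pairwise intersections and unions checked — each lies in τ. Therefore τ satisfies (T1), (T2), (T3): it IS a topology on X.


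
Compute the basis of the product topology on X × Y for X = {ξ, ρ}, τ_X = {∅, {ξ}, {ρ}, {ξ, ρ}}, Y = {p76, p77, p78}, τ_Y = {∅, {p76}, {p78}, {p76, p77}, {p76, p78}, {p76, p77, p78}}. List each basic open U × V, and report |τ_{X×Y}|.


Basis B = {∅ × ∅, {ξ} × {p76}, {ξ} × {p78}, {ρ} × {p76}, {ρ} × {p78}, {ξ} × {p76, p77}, {ξ} × {p76, p78}, {ξ, ρ} × {p76}, {ξ, ρ} × {p78}, {ρ} × {p76, p77}, {ρ} × {p76, p78}, {ξ} × {p76, p77, p78}, {ρ} × {p76, p77, p78}, {ξ, ρ} × {p76, p77}, {ξ, ρ} × {p76, p78}, {ξ, ρ} × {p76, p77, p78}}; |τ_{X×Y}| = 36.

Enumerate products U × V with U ∈ τ_X, V ∈ τ_Y (deduplicated):
  ∅ × ∅ = {} (∅)
  {ξ} × {p76} = {(ξ,p76)}
  {ξ} × {p78} = {(ξ,p78)}
  {ρ} × {p76} = {(ρ,p76)}
  {ρ} × {p78} = {(ρ,p78)}
  {ξ} × {p76, p77} = {(ξ,p76), (ξ,p77)}
  {ξ} × {p76, p78} = {(ξ,p76), (ξ,p78)}
  {ξ, ρ} × {p76} = {(ξ,p76), (ρ,p76)}
  {ξ, ρ} × {p78} = {(ξ,p78), (ρ,p78)}
  {ρ} × {p76, p77} = {(ρ,p76), (ρ,p77)}
  {ρ} × {p76, p78} = {(ρ,p76), (ρ,p78)}
  {ξ} × {p76, p77, p78} = {(ξ,p76), (ξ,p77), (ξ,p78)}
  {ρ} × {p76, p77, p78} = {(ρ,p76), (ρ,p77), (ρ,p78)}
  {ξ, ρ} × {p76, p77} = {(ξ,p76), (ξ,p77), (ρ,p76), (ρ,p77)}
  {ξ, ρ} × {p76, p78} = {(ξ,p76), (ξ,p78), (ρ,p76), (ρ,p78)}
  {ξ, ρ} × {p76, p77, p78} = {(ξ,p76), (ξ,p77), (ξ,p78), (ρ,p76), (ρ,p77), (ρ,p78)}
These 16 distinct sets form the basis B.
Close under arbitrary unions to get τ_{X×Y}; counting gives |τ_{X×Y}| = 36.


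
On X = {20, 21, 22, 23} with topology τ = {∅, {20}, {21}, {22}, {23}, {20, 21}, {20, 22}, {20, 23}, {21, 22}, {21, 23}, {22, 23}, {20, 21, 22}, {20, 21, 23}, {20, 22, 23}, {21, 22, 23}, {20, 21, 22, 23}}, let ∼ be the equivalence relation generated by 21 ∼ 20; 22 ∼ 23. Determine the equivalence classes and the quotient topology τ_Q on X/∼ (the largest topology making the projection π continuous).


X/∼ = {[20=21], [22=23]}; |τ_Q| = 4.

Equivalence classes: [20=21], [22=23].
Quotient map π: X → X/∼ sends 20 ↦ [20=21], 21 ↦ [20=21], 22 ↦ [22=23], 23 ↦ [22=23].
For each subset V ⊆ X/∼, compute π^{-1}(V) ⊆ X and check whether π^{-1}(V) ∈ τ. V is open in τ_Q iff π^{-1}(V) ∈ τ.
  V = {}: π^{-1}(V) = ∅ ∈ τ ✓.
  V = {[20=21]}: π^{-1}(V) = {20, 21} ∈ τ ✓.
  V = {[22=23]}: π^{-1}(V) = {22, 23} ∈ τ ✓.
  V = {[20=21], [22=23]}: π^{-1}(V) = {20, 21, 22, 23} ∈ τ ✓.
Open sets in the quotient: τ_Q = {{}, {[20=21]}, {[22=23]}, {[20=21], [22=23]}} (4 elements).


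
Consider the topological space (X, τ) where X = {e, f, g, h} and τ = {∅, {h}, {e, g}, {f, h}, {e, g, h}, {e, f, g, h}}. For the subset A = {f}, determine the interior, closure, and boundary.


int(A) = ∅, cl(A) = {f}, ∂A = {f}.

Closed sets in (X, τ) are complements of opens:
  closed(X, τ) = {∅, {f}, {e, g}, {f, h}, {e, f, g}, {e, f, g, h}}.
int(A) = ⋃ {U ∈ τ : U ⊆ A}. Opens contained in A: ∅.
Taking the union of these: int(A) = ∅.
cl(A) = ⋂ {C closed : A ⊆ C}. Closed sets containing A: {f}, {f, h}, {e, f, g}, {e, f, g, h}.
Intersecting these: cl(A) = {f}.
∂A = cl(A) ∖ int(A) = {f} ∖ ∅ = {f}.


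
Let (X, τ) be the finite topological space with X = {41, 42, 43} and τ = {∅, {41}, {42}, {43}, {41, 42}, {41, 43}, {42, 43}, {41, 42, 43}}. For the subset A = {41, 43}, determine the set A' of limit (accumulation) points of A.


A' = ∅

For each x ∈ X, list the open sets U ∈ τ with x ∈ U, then check whether U ∩ (A ∖ {x}) ≠ ∅ for every such U.
  x = 41: open {41} ∋ x has {41} ∩ (A ∖ {41}) = ∅, so x is NOT a limit point.
  x = 42: open {42} ∋ x has {42} ∩ (A ∖ {42}) = ∅, so x is NOT a limit point.
  x = 43: open {43} ∋ x has {43} ∩ (A ∖ {43}) = ∅, so x is NOT a limit point.
Collecting: A' = ∅.


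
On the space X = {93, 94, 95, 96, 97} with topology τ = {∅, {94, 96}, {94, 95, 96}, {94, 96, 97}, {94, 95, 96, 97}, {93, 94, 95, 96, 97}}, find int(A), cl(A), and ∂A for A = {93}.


int(A) = ∅, cl(A) = {93}, ∂A = {93}.

Closed sets in (X, τ) are complements of opens:
  closed(X, τ) = {∅, {93}, {93, 95}, {93, 97}, {93, 95, 97}, {93, 94, 95, 96, 97}}.
int(A) = ⋃ {U ∈ τ : U ⊆ A}. Opens contained in A: ∅.
Taking the union of these: int(A) = ∅.
cl(A) = ⋂ {C closed : A ⊆ C}. Closed sets containing A: {93}, {93, 95}, {93, 97}, {93, 95, 97}, {93, 94, 95, 96, 97}.
Intersecting these: cl(A) = {93}.
∂A = cl(A) ∖ int(A) = {93} ∖ ∅ = {93}.


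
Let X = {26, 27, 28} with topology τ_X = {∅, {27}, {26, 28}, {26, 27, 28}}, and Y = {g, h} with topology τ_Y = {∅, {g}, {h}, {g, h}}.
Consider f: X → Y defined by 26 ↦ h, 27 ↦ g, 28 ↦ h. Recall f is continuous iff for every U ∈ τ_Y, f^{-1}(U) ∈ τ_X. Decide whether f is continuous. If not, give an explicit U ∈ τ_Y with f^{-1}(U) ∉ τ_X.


f IS continuous.

Compute f^{-1}(U) for each U ∈ τ_Y:
  U = ∅: f^{-1}(U) = ∅ ∈ τ_X ✓.
  U = {g}: f^{-1}(U) = {27} ∈ τ_X ✓.
  U = {h}: f^{-1}(U) = {26, 28} ∈ τ_X ✓.
  U = {g, h}: f^{-1}(U) = {26, 27, 28} ∈ τ_X ✓.
Every preimage lies in τ_X, so f IS continuous.


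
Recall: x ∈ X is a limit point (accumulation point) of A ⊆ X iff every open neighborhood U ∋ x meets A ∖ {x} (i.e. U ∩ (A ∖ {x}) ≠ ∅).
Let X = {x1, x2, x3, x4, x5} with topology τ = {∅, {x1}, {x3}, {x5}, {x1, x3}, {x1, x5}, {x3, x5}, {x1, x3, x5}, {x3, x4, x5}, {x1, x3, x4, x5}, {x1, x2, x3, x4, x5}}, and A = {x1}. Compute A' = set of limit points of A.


A' = {x2}

For each x ∈ X, list the open sets U ∈ τ with x ∈ U, then check whether U ∩ (A ∖ {x}) ≠ ∅ for every such U.
  x = x1: open {x1} ∋ x has {x1} ∩ (A ∖ {x1}) = ∅, so x is NOT a limit point.
  x = x2: opens ∋ x are {x1, x2, x3, x4, x5}; each meets A ∖ {x2}, so x IS a limit point.
  x = x3: open {x3} ∋ x has {x3} ∩ (A ∖ {x3}) = ∅, so x is NOT a limit point.
  x = x4: open {x3, x4, x5} ∋ x has {x3, x4, x5} ∩ (A ∖ {x4}) = ∅, so x is NOT a limit point.
  x = x5: open {x5} ∋ x has {x5} ∩ (A ∖ {x5}) = ∅, so x is NOT a limit point.
Collecting: A' = {x2}.


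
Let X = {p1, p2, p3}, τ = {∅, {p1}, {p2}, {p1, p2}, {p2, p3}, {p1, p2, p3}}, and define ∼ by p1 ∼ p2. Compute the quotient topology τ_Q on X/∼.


X/∼ = {[p1=p2], [p3]}; |τ_Q| = 3.

Equivalence classes: [p1=p2], [p3].
Quotient map π: X → X/∼ sends p1 ↦ [p1=p2], p2 ↦ [p1=p2], p3 ↦ [p3].
For each subset V ⊆ X/∼, compute π^{-1}(V) ⊆ X and check whether π^{-1}(V) ∈ τ. V is open in τ_Q iff π^{-1}(V) ∈ τ.
  V = {}: π^{-1}(V) = ∅ ∈ τ ✓.
  V = {[p1=p2]}: π^{-1}(V) = {p1, p2} ∈ τ ✓.
  V = {[p3]}: π^{-1}(V) = {p3} ∉ τ ✗.
  V = {[p1=p2], [p3]}: π^{-1}(V) = {p1, p2, p3} ∈ τ ✓.
Open sets in the quotient: τ_Q = {{}, {[p1=p2]}, {[p1=p2], [p3]}} (3 elements).


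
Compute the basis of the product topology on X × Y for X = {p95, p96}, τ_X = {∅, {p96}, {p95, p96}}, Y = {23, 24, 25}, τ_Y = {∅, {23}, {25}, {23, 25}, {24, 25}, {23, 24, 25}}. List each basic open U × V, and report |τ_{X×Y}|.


Basis B = {∅ × ∅, {p96} × {23}, {p96} × {25}, {p95, p96} × {23}, {p95, p96} × {25}, {p96} × {23, 25}, {p96} × {24, 25}, {p96} × {23, 24, 25}, {p95, p96} × {23, 25}, {p95, p96} × {24, 25}, {p95, p96} × {23, 24, 25}}; |τ_{X×Y}| = 18.

Enumerate products U × V with U ∈ τ_X, V ∈ τ_Y (deduplicated):
  ∅ × ∅ = {} (∅)
  {p96} × {23} = {(p96,23)}
  {p96} × {25} = {(p96,25)}
  {p95, p96} × {23} = {(p95,23), (p96,23)}
  {p95, p96} × {25} = {(p95,25), (p96,25)}
  {p96} × {23, 25} = {(p96,23), (p96,25)}
  {p96} × {24, 25} = {(p96,24), (p96,25)}
  {p96} × {23, 24, 25} = {(p96,23), (p96,24), (p96,25)}
  {p95, p96} × {23, 25} = {(p95,23), (p95,25), (p96,23), (p96,25)}
  {p95, p96} × {24, 25} = {(p95,24), (p95,25), (p96,24), (p96,25)}
  {p95, p96} × {23, 24, 25} = {(p95,23), (p95,24), (p95,25), (p96,23), (p96,24), (p96,25)}
These 11 distinct sets form the basis B.
Close under arbitrary unions to get τ_{X×Y}; counting gives |τ_{X×Y}| = 18.


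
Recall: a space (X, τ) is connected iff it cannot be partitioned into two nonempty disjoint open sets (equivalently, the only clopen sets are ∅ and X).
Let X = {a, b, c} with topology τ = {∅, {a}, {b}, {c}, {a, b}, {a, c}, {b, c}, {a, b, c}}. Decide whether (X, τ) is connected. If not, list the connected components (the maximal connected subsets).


(X, τ) is disconnected; components = [{a}, {b}, {c}].

Find clopen sets (U ∈ τ with X ∖ U ∈ τ):
  U = ∅, X ∖ U = {a, b, c} — both open, so U is clopen.
  U = {a}, X ∖ U = {b, c} — both open, so U is clopen.
  U = {b}, X ∖ U = {a, c} — both open, so U is clopen.
  U = {c}, X ∖ U = {a, b} — both open, so U is clopen.
  U = {a, b}, X ∖ U = {c} — both open, so U is clopen.
  U = {a, c}, X ∖ U = {b} — both open, so U is clopen.
  U = {b, c}, X ∖ U = {a} — both open, so U is clopen.
  U = {a, b, c}, X ∖ U = ∅ — both open, so U is clopen.
Nontrivial clopen(s) exist: e.g. {c}. So (X, τ) is disconnected.
Compute connected components by grouping points that agree on all clopens:
  component: {a}
  component: {b}
  component: {c}


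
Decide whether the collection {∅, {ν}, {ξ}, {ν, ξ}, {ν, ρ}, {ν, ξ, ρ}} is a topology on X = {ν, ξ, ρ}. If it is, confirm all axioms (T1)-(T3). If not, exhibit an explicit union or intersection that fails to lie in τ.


τ IS a topology on X.

Axiom (T1): ∅ ∈ τ? Yes; X ∈ τ? Yes.
Axiom (T2/T3): check pairwise unions and intersections of members of τ.
All pairwise intersections and unions checked — each lies in τ. Therefore τ satisfies (T1), (T2), (T3): it IS a topology on X.


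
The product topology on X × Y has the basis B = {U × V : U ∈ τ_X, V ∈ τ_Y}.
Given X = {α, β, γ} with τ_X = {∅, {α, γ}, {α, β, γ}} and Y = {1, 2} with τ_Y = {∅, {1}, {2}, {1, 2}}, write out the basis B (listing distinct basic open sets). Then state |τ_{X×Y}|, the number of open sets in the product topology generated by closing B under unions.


Basis B = {∅ × ∅, {α, γ} × {1}, {α, γ} × {2}, {α, β, γ} × {1}, {α, β, γ} × {2}, {α, γ} × {1, 2}, {α, β, γ} × {1, 2}}; |τ_{X×Y}| = 9.

Enumerate products U × V with U ∈ τ_X, V ∈ τ_Y (deduplicated):
  ∅ × ∅ = {} (∅)
  {α, γ} × {1} = {(α,1), (γ,1)}
  {α, γ} × {2} = {(α,2), (γ,2)}
  {α, β, γ} × {1} = {(α,1), (β,1), (γ,1)}
  {α, β, γ} × {2} = {(α,2), (β,2), (γ,2)}
  {α, γ} × {1, 2} = {(α,1), (α,2), (γ,1), (γ,2)}
  {α, β, γ} × {1, 2} = {(α,1), (α,2), (β,1), (β,2), (γ,1), (γ,2)}
These 7 distinct sets form the basis B.
Close under arbitrary unions to get τ_{X×Y}; counting gives |τ_{X×Y}| = 9.
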